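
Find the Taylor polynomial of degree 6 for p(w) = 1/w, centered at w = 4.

[(w - 4)^0] = 1/4;  [(w - 4)^1] = -1/16;  [(w - 4)^2] = 1/64;  [(w - 4)^3] = -1/256;  [(w - 4)^4] = 1/1024;  [(w - 4)^5] = -1/4096;  [(w - 4)^6] = 1/16384.

(w - 4)^6/16384 - (w - 4)^5/4096 + (w - 4)^4/1024 - (w - 4)^3/256 + (w - 4)^2/64 - (w - 4)/16 + 1/4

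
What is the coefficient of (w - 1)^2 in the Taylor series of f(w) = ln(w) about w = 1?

Differentiate repeatedly and evaluate at the center.
f(1) = 0
f′(1) = 1
f′′(1) = -1
So c_2 = f′′(1)/2! = -1/2.

-1/2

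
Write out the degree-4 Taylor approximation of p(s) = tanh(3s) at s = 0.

-9*s^3 + 3*s

p(0) = 0
p′(0) = 3
p′′(0) = 0
p′′′(0) = -54
p^(4)(0) = 0
Dividing each by k! gives the coefficients c_0, ..., c_4.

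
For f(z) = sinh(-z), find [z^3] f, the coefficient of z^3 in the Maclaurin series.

f(0) = 0
f′(0) = -1
f′′(0) = 0
f′′′(0) = -1
The Taylor polynomial is Σ f^(k)(0)/k! · z^k.

-1/6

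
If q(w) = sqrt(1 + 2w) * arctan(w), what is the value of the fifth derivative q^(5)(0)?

Write out both Maclaurin series and multiply, keeping only the needed powers.
The coefficient of w^5 in the expansion is -31/120, so q^(5)(0) = 5! * (-31/120) = -31.

-31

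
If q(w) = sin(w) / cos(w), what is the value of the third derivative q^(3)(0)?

2

Write the quotient as an unknown series and match coefficients against numerator = denominator · series.
The coefficient of w^3 in the expansion is 1/3, so q′′′(0) = 3! * (1/3) = 2.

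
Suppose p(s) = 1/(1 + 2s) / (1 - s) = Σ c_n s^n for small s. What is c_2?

Expand each factor separately, then convolve coefficients.
p(0) = 1
p′(0) = -1
p′′(0) = 6

3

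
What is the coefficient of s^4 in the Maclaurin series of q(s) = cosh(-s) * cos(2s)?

-7/24

Expand each factor separately, then convolve coefficients.
q(0) = 1
q′(0) = 0
q′′(0) = -3
q′′′(0) = 0
q^(4)(0) = -7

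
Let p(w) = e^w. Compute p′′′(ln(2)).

Compute the successive derivatives at the expansion point and divide by k!.
The coefficient of (w - ln(2))^3 in the expansion is 1/3, so p′′′(ln(2)) = 3! * (1/3) = 2.

2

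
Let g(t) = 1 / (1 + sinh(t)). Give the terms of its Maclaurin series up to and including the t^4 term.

Write 1/(1+u) = 1 - u + u^2 - u^3 + ... and substitute the series for u.
g(0) = 1
g′(0) = -1
g′′(0) = 2
g′′′(0) = -7
g^(4)(0) = 32
Dividing each by k! gives the coefficients c_0, ..., c_4.

4*t^4/3 - 7*t^3/6 + t^2 - t + 1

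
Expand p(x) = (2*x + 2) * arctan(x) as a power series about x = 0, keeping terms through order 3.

Distribute the polynomial across the series and collect like powers.
[x^0] = 0;  [x^1] = 2;  [x^2] = 2;  [x^3] = -2/3.

-2*x^3/3 + 2*x^2 + 2*x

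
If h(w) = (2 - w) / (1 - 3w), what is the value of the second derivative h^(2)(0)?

Shift and add copies of the series according to the polynomial's terms.
From the series, [w^2] h = 15; multiply by 2! = 2 to get 30.

30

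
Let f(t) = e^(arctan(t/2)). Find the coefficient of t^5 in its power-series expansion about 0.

1/768

Let u equal the inner series; expand the outer function in u and truncate.
f(0) = 1
f′(0) = 1/2
f′′(0) = 1/4
f′′′(0) = -1/8
f^(4)(0) = -7/16
f^(5)(0) = 5/32
Dividing each by k! gives the coefficients c_0, ..., c_5.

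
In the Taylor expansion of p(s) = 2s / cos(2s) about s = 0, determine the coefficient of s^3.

4

Divide the numerator series by the denominator series (power-series long division).
p(0) = 0
p′(0) = 2
p′′(0) = 0
p′′′(0) = 24
So c_3 = p′′′(0)/3! = 4.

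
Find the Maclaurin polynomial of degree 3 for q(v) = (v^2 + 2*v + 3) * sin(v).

v^3/2 + 2*v^2 + 3*v

Distribute the polynomial across the series and collect like powers.
q(0) = 0
q′(0) = 3
q′′(0) = 4
q′′′(0) = 3
The Taylor polynomial is Σ q^(k)(0)/k! · v^k.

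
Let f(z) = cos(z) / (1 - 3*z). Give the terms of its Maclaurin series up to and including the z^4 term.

1837*z^4/24 + 51*z^3/2 + 17*z^2/2 + 3*z + 1

Use 1/(1 - r) = Σ r^k on the denominator, then take the Cauchy product.
f(0) = 1
f′(0) = 3
f′′(0) = 17
f′′′(0) = 153
f^(4)(0) = 1837
Then c_k = f^(k)(0)/k! gives each Taylor coefficient.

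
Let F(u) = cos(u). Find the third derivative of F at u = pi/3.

sqrt(3)/2

The coefficient of (u - pi/3)^3 in the expansion is sqrt(3)/12, so F′′′(pi/3) = 3! * (sqrt(3)/12) = sqrt(3)/2.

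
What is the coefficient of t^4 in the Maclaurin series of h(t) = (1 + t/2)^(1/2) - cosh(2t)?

-4111/6144

Combine the two series term by term.
[t^0] = 0;  [t^1] = 1/4;  [t^2] = -65/32;  [t^3] = 1/128;  [t^4] = -4111/6144.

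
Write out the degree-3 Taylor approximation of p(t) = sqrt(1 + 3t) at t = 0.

27*t^3/16 - 9*t^2/8 + 3*t/2 + 1

Compute the successive derivatives at the expansion point and divide by k!.
p(0) = 1
p′(0) = 3/2
p′′(0) = -9/4
p′′′(0) = 81/8
Then c_k = p^(k)(0)/k! gives each Taylor coefficient.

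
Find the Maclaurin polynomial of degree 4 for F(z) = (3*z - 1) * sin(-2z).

4*z^4 - 4*z^3/3 - 6*z^2 + 2*z

Shift and add copies of the series according to the polynomial's terms.
F(0) = 0
F′(0) = 2
F′′(0) = -12
F′′′(0) = -8
F^(4)(0) = 96
The Taylor polynomial is Σ F^(k)(0)/k! · z^k.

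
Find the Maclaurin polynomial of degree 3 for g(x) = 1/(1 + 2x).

-8*x^3 + 4*x^2 - 2*x + 1

Compute the successive derivatives at the expansion point and divide by k!.
g(0) = 1
g′(0) = -2
g′′(0) = 8
g′′′(0) = -48
The Taylor polynomial is Σ g^(k)(0)/k! · x^k.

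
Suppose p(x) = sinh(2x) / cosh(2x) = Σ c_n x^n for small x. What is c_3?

Write the quotient as an unknown series and match coefficients against numerator = denominator · series.
[x^0] = 0;  [x^1] = 2;  [x^2] = 0;  [x^3] = -8/3.
So c_3 = p′′′(0)/3! = -8/3.

-8/3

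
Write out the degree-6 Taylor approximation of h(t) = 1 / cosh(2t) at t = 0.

Divide the numerator series by the denominator series (power-series long division).
[t^0] = 1;  [t^1] = 0;  [t^2] = -2;  [t^3] = 0;  [t^4] = 10/3;  [t^5] = 0;  [t^6] = -244/45.

-244*t^6/45 + 10*t^4/3 - 2*t^2 + 1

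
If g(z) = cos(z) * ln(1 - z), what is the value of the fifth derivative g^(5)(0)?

-9

Take the Cauchy product of the two expansions.
From the series, [z^5] g = -3/40; multiply by 5! = 120 to get -9.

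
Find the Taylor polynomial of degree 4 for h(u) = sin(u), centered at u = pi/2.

(u - pi/2)^4/24 - (u - pi/2)^2/2 + 1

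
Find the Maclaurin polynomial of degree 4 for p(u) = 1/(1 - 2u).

Differentiate repeatedly and evaluate at the center.

16*u^4 + 8*u^3 + 4*u^2 + 2*u + 1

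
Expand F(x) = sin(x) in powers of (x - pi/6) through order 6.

-(x - pi/6)^6/1440 + sqrt(3)*(x - pi/6)^5/240 + (x - pi/6)^4/48 - sqrt(3)*(x - pi/6)^3/12 - (x - pi/6)^2/4 + sqrt(3)*(x - pi/6)/2 + 1/2

[(x - pi/6)^0] = 1/2;  [(x - pi/6)^1] = sqrt(3)/2;  [(x - pi/6)^2] = -1/4;  [(x - pi/6)^3] = -sqrt(3)/12;  [(x - pi/6)^4] = 1/48;  [(x - pi/6)^5] = sqrt(3)/240;  [(x - pi/6)^6] = -1/1440.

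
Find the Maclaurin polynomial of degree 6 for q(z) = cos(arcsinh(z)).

Let u equal the inner series; expand the outer function in u and truncate.
q(0) = 1
q′(0) = 0
q′′(0) = -1
q′′′(0) = 0
q^(4)(0) = 5
q^(5)(0) = 0
q^(6)(0) = -85
Dividing each by k! gives the coefficients c_0, ..., c_6.

-17*z^6/144 + 5*z^4/24 - z^2/2 + 1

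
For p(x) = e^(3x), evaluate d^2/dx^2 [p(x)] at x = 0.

Apply the Taylor formula c_k = f^(k)(a)/k!.
The coefficient of x^2 in the expansion is 9/2, so p′′(0) = 2! * (9/2) = 9.

9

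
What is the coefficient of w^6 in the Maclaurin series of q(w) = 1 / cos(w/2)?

Invert the denominator's series and multiply.

61/46080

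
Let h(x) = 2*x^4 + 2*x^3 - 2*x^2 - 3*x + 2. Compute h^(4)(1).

48

Compute the successive derivatives at the expansion point and divide by k!.
The coefficient of (x - 1)^4 in the expansion is 2, so h^(4)(1) = 4! * (2) = 48.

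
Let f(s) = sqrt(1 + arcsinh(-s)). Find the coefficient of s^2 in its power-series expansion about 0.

Plug the Maclaurin series of the inner function into that of the outer and collect terms.
[s^0] = 1;  [s^1] = -1/2;  [s^2] = -1/8.

-1/8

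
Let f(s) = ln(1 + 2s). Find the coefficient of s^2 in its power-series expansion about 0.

-2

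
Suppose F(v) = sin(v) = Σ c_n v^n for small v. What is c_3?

Differentiate repeatedly and evaluate at the center.
F(0) = 0
F′(0) = 1
F′′(0) = 0
F′′′(0) = -1
So c_3 = F′′′(0)/3! = -1/6.

-1/6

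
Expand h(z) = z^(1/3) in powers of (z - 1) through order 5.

22*(z - 1)^5/729 - 10*(z - 1)^4/243 + 5*(z - 1)^3/81 - (z - 1)^2/9 + (z - 1)/3 + 1

h(1) = 1
h′(1) = 1/3
h′′(1) = -2/9
h′′′(1) = 10/27
h^(4)(1) = -80/81
h^(5)(1) = 880/243
Dividing each by k! gives the coefficients c_0, ..., c_5.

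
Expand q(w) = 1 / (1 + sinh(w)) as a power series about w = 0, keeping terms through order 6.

Use the geometric series for the reciprocal, then substitute.
q(0) = 1
q′(0) = -1
q′′(0) = 2
q′′′(0) = -7
q^(4)(0) = 32
q^(5)(0) = -181
q^(6)(0) = 1232
Dividing each by k! gives the coefficients c_0, ..., c_6.

77*w^6/45 - 181*w^5/120 + 4*w^4/3 - 7*w^3/6 + w^2 - w + 1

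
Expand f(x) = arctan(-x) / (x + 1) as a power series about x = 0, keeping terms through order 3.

Multiply the numerator's expansion by the denominator's geometric series.
[x^0] = 0;  [x^1] = -1;  [x^2] = 1;  [x^3] = -2/3.

-2*x^3/3 + x^2 - x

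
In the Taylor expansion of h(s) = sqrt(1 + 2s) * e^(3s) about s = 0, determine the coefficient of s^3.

Multiply the two series term by term and collect like powers.
[s^0] = 1;  [s^1] = 4;  [s^2] = 7;  [s^3] = 8.
So c_3 = h′′′(0)/3! = 8.

8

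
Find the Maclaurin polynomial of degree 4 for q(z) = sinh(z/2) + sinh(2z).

Expand each term separately and add.
q(0) = 0
q′(0) = 5/2
q′′(0) = 0
q′′′(0) = 65/8
q^(4)(0) = 0

65*z^3/48 + 5*z/2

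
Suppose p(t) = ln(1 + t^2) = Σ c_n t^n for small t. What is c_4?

p(0) = 0
p′(0) = 0
p′′(0) = 2
p′′′(0) = 0
p^(4)(0) = -12
Then c_k = p^(k)(0)/k! gives each Taylor coefficient.

-1/2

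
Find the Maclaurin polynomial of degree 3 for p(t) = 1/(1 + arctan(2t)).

-16*t^3/3 + 4*t^2 - 2*t + 1

Substitute the inner expansion into the outer series and collect powers.
[t^0] = 1;  [t^1] = -2;  [t^2] = 4;  [t^3] = -16/3.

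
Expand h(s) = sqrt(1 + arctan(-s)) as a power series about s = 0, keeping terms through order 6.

-1489*s^6/46080 - 83*s^5/1280 + 17*s^4/384 + 5*s^3/48 - s^2/8 - s/2 + 1

Substitute the inner expansion into the outer series and collect powers.
h(0) = 1
h′(0) = -1/2
h′′(0) = -1/4
h′′′(0) = 5/8
h^(4)(0) = 17/16
h^(5)(0) = -249/32
h^(6)(0) = -1489/64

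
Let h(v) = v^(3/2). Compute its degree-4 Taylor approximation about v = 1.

3*(v - 1)^4/128 - (v - 1)^3/16 + 3*(v - 1)^2/8 + 3*(v - 1)/2 + 1

[(v - 1)^0] = 1;  [(v - 1)^1] = 3/2;  [(v - 1)^2] = 3/8;  [(v - 1)^3] = -1/16;  [(v - 1)^4] = 3/128.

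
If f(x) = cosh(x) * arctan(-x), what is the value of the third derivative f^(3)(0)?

-1

Write out both Maclaurin series and multiply, keeping only the needed powers.
From the series, [x^3] f = -1/6; multiply by 3! = 6 to get -1.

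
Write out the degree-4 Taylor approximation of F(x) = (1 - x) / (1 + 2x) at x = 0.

Shift and add copies of the series according to the polynomial's terms.

24*x^4 - 12*x^3 + 6*x^2 - 3*x + 1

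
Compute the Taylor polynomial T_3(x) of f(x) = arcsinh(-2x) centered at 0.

4*x^3/3 - 2*x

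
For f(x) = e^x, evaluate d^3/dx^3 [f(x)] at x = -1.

The coefficient of (x + 1)^3 in the expansion is e^(-1)/6, so f′′′(-1) = 3! * (e^(-1)/6) = e^(-1).

e^(-1)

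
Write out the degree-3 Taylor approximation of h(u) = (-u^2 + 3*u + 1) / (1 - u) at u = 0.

3*u^3 + 3*u^2 + 4*u + 1

Distribute the polynomial across the series and collect like powers.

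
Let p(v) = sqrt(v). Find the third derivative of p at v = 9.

From the series, [(v - 9)^3] p = 1/3888; multiply by 3! = 6 to get 1/648.

1/648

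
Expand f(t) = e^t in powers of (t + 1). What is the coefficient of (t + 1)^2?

f(-1) = e^(-1)
f′(-1) = e^(-1)
f′′(-1) = e^(-1)
So c_2 = f′′(-1)/2! = e^(-1)/2.

e^(-1)/2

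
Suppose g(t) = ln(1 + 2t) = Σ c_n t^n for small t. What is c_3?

8/3

[t^0] = 0;  [t^1] = 2;  [t^2] = -2;  [t^3] = 8/3.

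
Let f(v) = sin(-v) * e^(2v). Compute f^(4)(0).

Write out both Maclaurin series and multiply, keeping only the needed powers.
The coefficient of v^4 in the expansion is -1, so f^(4)(0) = 4! * (-1) = -24.

-24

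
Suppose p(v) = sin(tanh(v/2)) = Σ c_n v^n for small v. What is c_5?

Let u equal the inner series; expand the outer function in u and truncate.

37/3840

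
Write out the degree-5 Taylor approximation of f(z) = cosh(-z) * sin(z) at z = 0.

Expand each factor separately, then convolve coefficients.
[z^0] = 0;  [z^1] = 1;  [z^2] = 0;  [z^3] = 1/3;  [z^4] = 0;  [z^5] = -1/30.

-z^5/30 + z^3/3 + z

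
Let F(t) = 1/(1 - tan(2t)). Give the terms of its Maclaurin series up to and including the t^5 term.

Let u equal the inner series; expand the outer function in u and truncate.
F(0) = 1
F′(0) = 2
F′′(0) = 8
F′′′(0) = 64
F^(4)(0) = 640
F^(5)(0) = 8192

1024*t^5/15 + 80*t^4/3 + 32*t^3/3 + 4*t^2 + 2*t + 1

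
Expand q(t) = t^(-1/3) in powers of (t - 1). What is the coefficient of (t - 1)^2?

Compute the successive derivatives at the expansion point and divide by k!.
So c_2 = q′′(1)/2! = 2/9.

2/9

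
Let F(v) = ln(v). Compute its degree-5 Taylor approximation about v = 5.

F(5) = ln(5)
F′(5) = 1/5
F′′(5) = -1/25
F′′′(5) = 2/125
F^(4)(5) = -6/625
F^(5)(5) = 24/3125
Dividing each by k! gives the coefficients c_0, ..., c_5.

(v - 5)^5/15625 - (v - 5)^4/2500 + (v - 5)^3/375 - (v - 5)^2/50 + (v - 5)/5 + ln(5)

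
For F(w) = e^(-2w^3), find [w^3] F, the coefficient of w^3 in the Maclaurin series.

F(0) = 1
F′(0) = 0
F′′(0) = 0
F′′′(0) = -12
So c_3 = F′′′(0)/3! = -2.

-2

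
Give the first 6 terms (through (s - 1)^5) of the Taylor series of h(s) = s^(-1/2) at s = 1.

-63*(s - 1)^5/256 + 35*(s - 1)^4/128 - 5*(s - 1)^3/16 + 3*(s - 1)^2/8 - (s - 1)/2 + 1

Differentiate repeatedly and evaluate at the center.
h(1) = 1
h′(1) = -1/2
h′′(1) = 3/4
h′′′(1) = -15/8
h^(4)(1) = 105/16
h^(5)(1) = -945/32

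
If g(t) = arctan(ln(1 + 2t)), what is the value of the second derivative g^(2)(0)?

-4

Substitute the inner expansion into the outer series and collect powers.
The coefficient of t^2 in the expansion is -2, so g′′(0) = 2! * (-2) = -4.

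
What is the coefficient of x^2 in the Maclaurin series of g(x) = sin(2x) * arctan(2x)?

4

Expand each factor separately, then convolve coefficients.
g(0) = 0
g′(0) = 0
g′′(0) = 8
So c_2 = g′′(0)/2! = 4.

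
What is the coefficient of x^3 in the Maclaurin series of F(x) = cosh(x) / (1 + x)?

-3/2

Take the Cauchy product of the two expansions.
F(0) = 1
F′(0) = -1
F′′(0) = 3
F′′′(0) = -9
So c_3 = F′′′(0)/3! = -3/2.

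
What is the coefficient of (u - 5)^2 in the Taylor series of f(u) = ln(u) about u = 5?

-1/50

[(u - 5)^0] = ln(5);  [(u - 5)^1] = 1/5;  [(u - 5)^2] = -1/50.
So c_2 = f′′(5)/2! = -1/50.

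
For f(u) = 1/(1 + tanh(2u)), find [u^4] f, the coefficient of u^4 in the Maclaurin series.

16/3

Plug the Maclaurin series of the inner function into that of the outer and collect terms.
f(0) = 1
f′(0) = -2
f′′(0) = 8
f′′′(0) = -32
f^(4)(0) = 128
So c_4 = f^(4)(0)/4! = 16/3.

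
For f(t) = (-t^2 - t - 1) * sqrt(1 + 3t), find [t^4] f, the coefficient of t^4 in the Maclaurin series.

Distribute the polynomial across the series and collect like powers.
f(0) = -1
f′(0) = -5/2
f′′(0) = -11/4
f′′′(0) = -99/8
f^(4)(0) = 999/16
So c_4 = f^(4)(0)/4! = 333/128.

333/128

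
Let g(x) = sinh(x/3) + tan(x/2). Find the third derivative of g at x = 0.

31/108

Add the two expansions coefficient-wise.
From the series, [x^3] g = 31/648; multiply by 3! = 6 to get 31/108.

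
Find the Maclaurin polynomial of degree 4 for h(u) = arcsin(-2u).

h(0) = 0
h′(0) = -2
h′′(0) = 0
h′′′(0) = -8
h^(4)(0) = 0

-4*u^3/3 - 2*u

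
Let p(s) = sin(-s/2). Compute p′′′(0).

1/8

Differentiate repeatedly and evaluate at the center.
The coefficient of s^3 in the expansion is 1/48, so p′′′(0) = 3! * (1/48) = 1/8.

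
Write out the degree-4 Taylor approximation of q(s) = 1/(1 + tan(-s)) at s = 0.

Plug the Maclaurin series of the inner function into that of the outer and collect terms.
q(0) = 1
q′(0) = 1
q′′(0) = 2
q′′′(0) = 8
q^(4)(0) = 40
Dividing each by k! gives the coefficients c_0, ..., c_4.

5*s^4/3 + 4*s^3/3 + s^2 + s + 1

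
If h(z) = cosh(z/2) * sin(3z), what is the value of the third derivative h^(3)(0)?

Take the Cauchy product of the two expansions.
The coefficient of z^3 in the expansion is -33/8, so h′′′(0) = 3! * (-33/8) = -99/4.

-99/4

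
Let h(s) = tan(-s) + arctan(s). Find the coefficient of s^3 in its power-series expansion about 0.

Expand each term separately and add.
h(0) = 0
h′(0) = 0
h′′(0) = 0
h′′′(0) = -4
So c_3 = h′′′(0)/3! = -2/3.

-2/3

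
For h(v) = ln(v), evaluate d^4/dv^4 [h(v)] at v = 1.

From the series, [(v - 1)^4] h = -1/4; multiply by 4! = 24 to get -6.

-6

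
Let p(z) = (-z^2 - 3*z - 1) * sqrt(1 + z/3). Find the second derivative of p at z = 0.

-107/36

Distribute the polynomial across the series and collect like powers.
From the series, [z^2] p = -107/72; multiply by 2! = 2 to get -107/36.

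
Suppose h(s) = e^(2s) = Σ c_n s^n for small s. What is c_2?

c_2 = h′′(0)/2! = 2.

2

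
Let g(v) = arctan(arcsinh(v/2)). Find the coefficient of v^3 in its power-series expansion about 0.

Plug the Maclaurin series of the inner function into that of the outer and collect terms.
g(0) = 0
g′(0) = 1/2
g′′(0) = 0
g′′′(0) = -3/8
So c_3 = g′′′(0)/3! = -1/16.

-1/16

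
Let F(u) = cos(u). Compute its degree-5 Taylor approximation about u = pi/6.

-(u - pi/6)^5/240 + sqrt(3)*(u - pi/6)^4/48 + (u - pi/6)^3/12 - sqrt(3)*(u - pi/6)^2/4 - (u - pi/6)/2 + sqrt(3)/2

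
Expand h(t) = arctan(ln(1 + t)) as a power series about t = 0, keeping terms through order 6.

-t^6/24 - 11*t^5/60 + t^4/4 - t^2/2 + t

Compose series: expand the inner function first, then feed it into the outer expansion.
[t^0] = 0;  [t^1] = 1;  [t^2] = -1/2;  [t^3] = 0;  [t^4] = 1/4;  [t^5] = -11/60;  [t^6] = -1/24.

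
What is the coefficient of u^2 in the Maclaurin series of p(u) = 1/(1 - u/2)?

p(0) = 1
p′(0) = 1/2
p′′(0) = 1/2

1/4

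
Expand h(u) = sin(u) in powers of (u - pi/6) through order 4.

(u - pi/6)^4/48 - sqrt(3)*(u - pi/6)^3/12 - (u - pi/6)^2/4 + sqrt(3)*(u - pi/6)/2 + 1/2

[(u - pi/6)^0] = 1/2;  [(u - pi/6)^1] = sqrt(3)/2;  [(u - pi/6)^2] = -1/4;  [(u - pi/6)^3] = -sqrt(3)/12;  [(u - pi/6)^4] = 1/48.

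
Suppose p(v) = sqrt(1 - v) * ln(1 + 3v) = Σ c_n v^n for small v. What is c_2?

-6

Expand each factor separately, then convolve coefficients.
[v^0] = 0;  [v^1] = 3;  [v^2] = -6.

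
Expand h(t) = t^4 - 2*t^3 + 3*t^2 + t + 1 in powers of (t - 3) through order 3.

h(3) = 58
h′(3) = 73
h′′(3) = 78
h′′′(3) = 60
Then c_k = h^(k)(3)/k! gives each Taylor coefficient.

10*(t - 3)^3 + 39*(t - 3)^2 + 73*(t - 3) + 58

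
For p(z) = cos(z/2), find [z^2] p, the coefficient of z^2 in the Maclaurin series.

-1/8

Apply the Taylor formula c_k = f^(k)(a)/k!.
[z^0] = 1;  [z^1] = 0;  [z^2] = -1/8.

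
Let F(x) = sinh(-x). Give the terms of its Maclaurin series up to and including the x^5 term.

F(0) = 0
F′(0) = -1
F′′(0) = 0
F′′′(0) = -1
F^(4)(0) = 0
F^(5)(0) = -1
Then c_k = F^(k)(0)/k! gives each Taylor coefficient.

-x^5/120 - x^3/6 - x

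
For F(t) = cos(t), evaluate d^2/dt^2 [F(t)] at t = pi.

1

Use the known series and substitute for the argument.
The coefficient of (t - pi)^2 in the expansion is 1/2, so F′′(pi) = 2! * (1/2) = 1.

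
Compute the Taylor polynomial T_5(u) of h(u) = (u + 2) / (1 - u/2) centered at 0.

Distribute the polynomial across the series and collect like powers.

u^5/8 + u^4/4 + u^3/2 + u^2 + 2*u + 2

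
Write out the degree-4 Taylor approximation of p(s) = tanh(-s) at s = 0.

s^3/3 - s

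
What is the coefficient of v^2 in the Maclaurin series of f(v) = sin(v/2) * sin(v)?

1/2

Multiply the two series term by term and collect like powers.
f(0) = 0
f′(0) = 0
f′′(0) = 1
Then c_k = f^(k)(0)/k! gives each Taylor coefficient.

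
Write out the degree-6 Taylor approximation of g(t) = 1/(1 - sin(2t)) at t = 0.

1088*t^6/45 + 244*t^5/15 + 32*t^4/3 + 20*t^3/3 + 4*t^2 + 2*t + 1

Substitute the inner expansion into the outer series and collect powers.
g(0) = 1
g′(0) = 2
g′′(0) = 8
g′′′(0) = 40
g^(4)(0) = 256
g^(5)(0) = 1952
g^(6)(0) = 17408
Then c_k = g^(k)(0)/k! gives each Taylor coefficient.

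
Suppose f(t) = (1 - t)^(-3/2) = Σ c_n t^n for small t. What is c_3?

35/16

Compute the successive derivatives at the expansion point and divide by k!.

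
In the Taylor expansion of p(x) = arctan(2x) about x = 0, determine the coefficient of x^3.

-8/3

p(0) = 0
p′(0) = 2
p′′(0) = 0
p′′′(0) = -16
Dividing each by k! gives the coefficients c_0, ..., c_3.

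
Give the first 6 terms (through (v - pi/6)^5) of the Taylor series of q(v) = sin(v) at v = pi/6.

sqrt(3)*(v - pi/6)^5/240 + (v - pi/6)^4/48 - sqrt(3)*(v - pi/6)^3/12 - (v - pi/6)^2/4 + sqrt(3)*(v - pi/6)/2 + 1/2

q(pi/6) = 1/2
q′(pi/6) = sqrt(3)/2
q′′(pi/6) = -1/2
q′′′(pi/6) = -sqrt(3)/2
q^(4)(pi/6) = 1/2
q^(5)(pi/6) = sqrt(3)/2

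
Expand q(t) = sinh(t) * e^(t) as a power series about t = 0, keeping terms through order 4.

Write out both Maclaurin series and multiply, keeping only the needed powers.
[t^0] = 0;  [t^1] = 1;  [t^2] = 1;  [t^3] = 2/3;  [t^4] = 1/3.

t^4/3 + 2*t^3/3 + t^2 + t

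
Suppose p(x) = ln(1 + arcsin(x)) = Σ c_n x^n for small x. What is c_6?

Compose series: expand the inner function first, then feed it into the outer expansion.
p(0) = 0
p′(0) = 1
p′′(0) = -1
p′′′(0) = 3
p^(4)(0) = -10
p^(5)(0) = 53
p^(6)(0) = -304
Dividing each by k! gives the coefficients c_0, ..., c_6.

-19/45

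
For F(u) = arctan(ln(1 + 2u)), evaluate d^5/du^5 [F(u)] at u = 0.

-704

Compose series: expand the inner function first, then feed it into the outer expansion.
From the series, [u^5] F = -88/15; multiply by 5! = 120 to get -704.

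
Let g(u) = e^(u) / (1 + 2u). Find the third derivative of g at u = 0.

-29

Expand each factor separately, then convolve coefficients.
From the series, [u^3] g = -29/6; multiply by 3! = 6 to get -29.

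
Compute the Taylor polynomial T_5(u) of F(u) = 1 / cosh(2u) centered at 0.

10*u^4/3 - 2*u^2 + 1

Invert the denominator's series and multiply.
F(0) = 1
F′(0) = 0
F′′(0) = -4
F′′′(0) = 0
F^(4)(0) = 80
F^(5)(0) = 0
Dividing each by k! gives the coefficients c_0, ..., c_5.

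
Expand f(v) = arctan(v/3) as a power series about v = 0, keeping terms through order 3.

-v^3/81 + v/3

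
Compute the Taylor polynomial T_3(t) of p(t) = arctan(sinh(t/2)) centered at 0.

-t^3/48 + t/2

Compose series: expand the inner function first, then feed it into the outer expansion.
p(0) = 0
p′(0) = 1/2
p′′(0) = 0
p′′′(0) = -1/8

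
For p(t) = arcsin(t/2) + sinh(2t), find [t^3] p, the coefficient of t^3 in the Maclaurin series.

65/48

Combine the two series term by term.
[t^0] = 0;  [t^1] = 5/2;  [t^2] = 0;  [t^3] = 65/48.
So c_3 = p′′′(0)/3! = 65/48.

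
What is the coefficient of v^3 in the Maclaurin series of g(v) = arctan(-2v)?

8/3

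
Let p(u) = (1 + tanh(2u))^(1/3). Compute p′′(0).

-8/9

Let u equal the inner series; expand the outer function in u and truncate.
The coefficient of u^2 in the expansion is -4/9, so p′′(0) = 2! * (-4/9) = -8/9.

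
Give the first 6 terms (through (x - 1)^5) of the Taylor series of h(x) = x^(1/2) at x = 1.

7*(x - 1)^5/256 - 5*(x - 1)^4/128 + (x - 1)^3/16 - (x - 1)^2/8 + (x - 1)/2 + 1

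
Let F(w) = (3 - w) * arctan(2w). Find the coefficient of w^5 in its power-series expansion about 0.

96/5

Multiply each power in the prefactor through the base expansion.
F(0) = 0
F′(0) = 6
F′′(0) = -4
F′′′(0) = -48
F^(4)(0) = 64
F^(5)(0) = 2304
So c_5 = F^(5)(0)/5! = 96/5.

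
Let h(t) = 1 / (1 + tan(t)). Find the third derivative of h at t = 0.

Use the geometric series for the reciprocal, then substitute.
From the series, [t^3] h = -4/3; multiply by 3! = 6 to get -8.

-8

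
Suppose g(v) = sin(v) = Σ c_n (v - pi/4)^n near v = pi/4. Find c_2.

-sqrt(2)/4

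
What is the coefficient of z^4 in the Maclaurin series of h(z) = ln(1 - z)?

Use the known series and substitute for the argument.
h(0) = 0
h′(0) = -1
h′′(0) = -1
h′′′(0) = -2
h^(4)(0) = -6
So c_4 = h^(4)(0)/4! = -1/4.

-1/4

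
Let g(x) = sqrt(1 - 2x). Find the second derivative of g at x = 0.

The coefficient of x^2 in the expansion is -1/2, so g′′(0) = 2! * (-1/2) = -1.

-1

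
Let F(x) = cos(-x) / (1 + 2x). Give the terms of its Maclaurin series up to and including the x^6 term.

Multiply the two series term by term and collect like powers.
F(0) = 1
F′(0) = -2
F′′(0) = 7
F′′′(0) = -42
F^(4)(0) = 337
F^(5)(0) = -3370
F^(6)(0) = 40439

40439*x^6/720 - 337*x^5/12 + 337*x^4/24 - 7*x^3 + 7*x^2/2 - 2*x + 1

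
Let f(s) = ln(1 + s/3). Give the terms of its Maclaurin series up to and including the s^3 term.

s^3/81 - s^2/18 + s/3

f(0) = 0
f′(0) = 1/3
f′′(0) = -1/9
f′′′(0) = 2/27
Then c_k = f^(k)(0)/k! gives each Taylor coefficient.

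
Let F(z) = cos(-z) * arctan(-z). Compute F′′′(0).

Write out both Maclaurin series and multiply, keeping only the needed powers.
From the series, [z^3] F = 5/6; multiply by 3! = 6 to get 5.

5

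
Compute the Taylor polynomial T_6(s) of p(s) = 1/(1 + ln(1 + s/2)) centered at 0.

Substitute the inner expansion into the outer series and collect powers.
p(0) = 1
p′(0) = -1/2
p′′(0) = 3/4
p′′′(0) = -7/4
p^(4)(0) = 11/2
p^(5)(0) = -347/16
p^(6)(0) = 3289/32

3289*s^6/23040 - 347*s^5/1920 + 11*s^4/48 - 7*s^3/24 + 3*s^2/8 - s/2 + 1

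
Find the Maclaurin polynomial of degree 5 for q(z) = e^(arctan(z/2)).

z^5/768 - 7*z^4/384 - z^3/48 + z^2/8 + z/2 + 1

Compose series: expand the inner function first, then feed it into the outer expansion.
q(0) = 1
q′(0) = 1/2
q′′(0) = 1/4
q′′′(0) = -1/8
q^(4)(0) = -7/16
q^(5)(0) = 5/32
Then c_k = q^(k)(0)/k! gives each Taylor coefficient.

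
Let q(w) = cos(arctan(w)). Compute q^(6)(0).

-225

Substitute the inner expansion into the outer series and collect powers.
From the series, [w^6] q = -5/16; multiply by 6! = 720 to get -225.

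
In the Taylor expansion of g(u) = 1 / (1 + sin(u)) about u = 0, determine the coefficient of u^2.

1

Expand as Σ (-1)^k u^k with u equal to the inner function's series.
[u^0] = 1;  [u^1] = -1;  [u^2] = 1.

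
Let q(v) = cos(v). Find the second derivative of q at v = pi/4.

The coefficient of (v - pi/4)^2 in the expansion is -sqrt(2)/4, so q′′(pi/4) = 2! * (-sqrt(2)/4) = -sqrt(2)/2.

-sqrt(2)/2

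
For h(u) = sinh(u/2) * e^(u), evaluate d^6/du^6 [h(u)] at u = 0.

91/16

Take the Cauchy product of the two expansions.
The coefficient of u^6 in the expansion is 91/11520, so h^(6)(0) = 6! * (91/11520) = 91/16.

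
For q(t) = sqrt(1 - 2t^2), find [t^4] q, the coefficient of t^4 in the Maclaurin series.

-1/2

Apply the Taylor formula c_k = f^(k)(a)/k!.
[t^0] = 1;  [t^1] = 0;  [t^2] = -1;  [t^3] = 0;  [t^4] = -1/2.
So c_4 = q^(4)(0)/4! = -1/2.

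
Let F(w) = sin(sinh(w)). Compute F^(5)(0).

Let u equal the inner series; expand the outer function in u and truncate.
From the series, [w^5] F = -1/15; multiply by 5! = 120 to get -8.

-8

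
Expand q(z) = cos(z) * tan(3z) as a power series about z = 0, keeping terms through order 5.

1121*z^5/40 + 15*z^3/2 + 3*z

Write out both Maclaurin series and multiply, keeping only the needed powers.
q(0) = 0
q′(0) = 3
q′′(0) = 0
q′′′(0) = 45
q^(4)(0) = 0
q^(5)(0) = 3363
The Taylor polynomial is Σ q^(k)(0)/k! · z^k.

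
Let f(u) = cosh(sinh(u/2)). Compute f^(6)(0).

Substitute the inner expansion into the outer series and collect powers.
From the series, [u^6] f = 37/46080; multiply by 6! = 720 to get 37/64.

37/64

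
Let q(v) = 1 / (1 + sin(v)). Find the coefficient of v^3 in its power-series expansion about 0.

-5/6

Expand as Σ (-1)^k u^k with u equal to the inner function's series.
q(0) = 1
q′(0) = -1
q′′(0) = 2
q′′′(0) = -5
The Taylor polynomial is Σ q^(k)(0)/k! · v^k.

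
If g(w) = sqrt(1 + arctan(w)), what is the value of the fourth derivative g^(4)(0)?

Plug the Maclaurin series of the inner function into that of the outer and collect terms.
The coefficient of w^4 in the expansion is 17/384, so g^(4)(0) = 4! * (17/384) = 17/16.

17/16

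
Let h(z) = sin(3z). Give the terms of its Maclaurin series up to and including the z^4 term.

-9*z^3/2 + 3*z

[z^0] = 0;  [z^1] = 3;  [z^2] = 0;  [z^3] = -9/2;  [z^4] = 0.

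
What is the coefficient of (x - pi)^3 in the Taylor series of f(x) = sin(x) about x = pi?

1/6

f(pi) = 0
f′(pi) = -1
f′′(pi) = 0
f′′′(pi) = 1
Then c_k = f^(k)(pi)/k! gives each Taylor coefficient.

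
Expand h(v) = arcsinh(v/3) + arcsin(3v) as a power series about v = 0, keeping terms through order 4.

Add the two expansions coefficient-wise.
[v^0] = 0;  [v^1] = 10/3;  [v^2] = 0;  [v^3] = 364/81;  [v^4] = 0.

364*v^3/81 + 10*v/3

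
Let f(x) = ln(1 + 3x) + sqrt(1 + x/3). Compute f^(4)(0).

Combine the two series term by term.
From the series, [x^4] f = -209957/10368; multiply by 4! = 24 to get -209957/432.

-209957/432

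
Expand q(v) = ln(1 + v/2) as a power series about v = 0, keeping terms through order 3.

v^3/24 - v^2/8 + v/2

[v^0] = 0;  [v^1] = 1/2;  [v^2] = -1/8;  [v^3] = 1/24.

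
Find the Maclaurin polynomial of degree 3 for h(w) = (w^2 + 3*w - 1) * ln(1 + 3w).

-39*w^3/2 + 27*w^2/2 - 3*w

Multiply each power in the prefactor through the base expansion.
h(0) = 0
h′(0) = -3
h′′(0) = 27
h′′′(0) = -117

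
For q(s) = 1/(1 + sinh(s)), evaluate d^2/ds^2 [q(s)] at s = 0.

2

Plug the Maclaurin series of the inner function into that of the outer and collect terms.
From the series, [s^2] q = 1; multiply by 2! = 2 to get 2.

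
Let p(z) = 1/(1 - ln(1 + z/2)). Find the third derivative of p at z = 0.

1/4

Compose series: expand the inner function first, then feed it into the outer expansion.
The coefficient of z^3 in the expansion is 1/24, so p′′′(0) = 3! * (1/24) = 1/4.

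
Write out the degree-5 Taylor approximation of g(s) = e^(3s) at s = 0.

81*s^5/40 + 27*s^4/8 + 9*s^3/2 + 9*s^2/2 + 3*s + 1

Apply the Taylor formula c_k = f^(k)(a)/k!.
g(0) = 1
g′(0) = 3
g′′(0) = 9
g′′′(0) = 27
g^(4)(0) = 81
g^(5)(0) = 243
Dividing each by k! gives the coefficients c_0, ..., c_5.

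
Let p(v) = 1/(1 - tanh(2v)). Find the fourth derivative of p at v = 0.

128

Substitute the inner expansion into the outer series and collect powers.
The coefficient of v^4 in the expansion is 16/3, so p^(4)(0) = 4! * (16/3) = 128.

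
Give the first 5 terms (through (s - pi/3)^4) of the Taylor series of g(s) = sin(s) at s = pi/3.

sqrt(3)*(s - pi/3)^4/48 - (s - pi/3)^3/12 - sqrt(3)*(s - pi/3)^2/4 + (s - pi/3)/2 + sqrt(3)/2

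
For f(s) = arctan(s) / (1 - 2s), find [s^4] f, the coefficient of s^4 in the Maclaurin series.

22/3

Multiply the two series term by term and collect like powers.
[s^0] = 0;  [s^1] = 1;  [s^2] = 2;  [s^3] = 11/3;  [s^4] = 22/3.
So c_4 = f^(4)(0)/4! = 22/3.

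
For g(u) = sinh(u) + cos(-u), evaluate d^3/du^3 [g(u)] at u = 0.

Combine the two series term by term.
The coefficient of u^3 in the expansion is 1/6, so g′′′(0) = 3! * (1/6) = 1.

1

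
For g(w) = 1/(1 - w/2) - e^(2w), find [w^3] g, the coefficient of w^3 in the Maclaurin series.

Combine the two series term by term.
g(0) = 0
g′(0) = -3/2
g′′(0) = -7/2
g′′′(0) = -29/4
Then c_k = g^(k)(0)/k! gives each Taylor coefficient.

-29/24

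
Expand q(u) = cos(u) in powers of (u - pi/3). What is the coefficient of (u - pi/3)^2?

-1/4

[(u - pi/3)^0] = 1/2;  [(u - pi/3)^1] = -sqrt(3)/2;  [(u - pi/3)^2] = -1/4.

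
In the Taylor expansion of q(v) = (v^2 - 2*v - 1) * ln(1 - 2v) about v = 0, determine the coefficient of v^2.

Shift and add copies of the series according to the polynomial's terms.
[v^0] = 0;  [v^1] = 2;  [v^2] = 6.
So c_2 = q′′(0)/2! = 6.

6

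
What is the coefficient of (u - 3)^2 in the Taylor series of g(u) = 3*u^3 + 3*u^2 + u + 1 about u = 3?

30

[(u - 3)^0] = 112;  [(u - 3)^1] = 100;  [(u - 3)^2] = 30.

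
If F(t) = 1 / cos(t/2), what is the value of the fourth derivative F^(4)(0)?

Divide the numerator series by the denominator series (power-series long division).
From the series, [t^4] F = 5/384; multiply by 4! = 24 to get 5/16.

5/16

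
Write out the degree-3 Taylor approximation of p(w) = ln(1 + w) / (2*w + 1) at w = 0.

Expand 1/(denominator) as a geometric series and multiply by the numerator's series.
p(0) = 0
p′(0) = 1
p′′(0) = -5
p′′′(0) = 32

16*w^3/3 - 5*w^2/2 + w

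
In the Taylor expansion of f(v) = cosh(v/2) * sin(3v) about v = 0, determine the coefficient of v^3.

-33/8

Write out both Maclaurin series and multiply, keeping only the needed powers.
f(0) = 0
f′(0) = 3
f′′(0) = 0
f′′′(0) = -99/4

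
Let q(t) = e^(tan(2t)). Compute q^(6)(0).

11328

Compose series: expand the inner function first, then feed it into the outer expansion.
From the series, [t^6] q = 236/15; multiply by 6! = 720 to get 11328.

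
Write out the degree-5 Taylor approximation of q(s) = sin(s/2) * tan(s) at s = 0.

7*s^4/48 + s^2/2

Expand each factor separately, then convolve coefficients.
[s^0] = 0;  [s^1] = 0;  [s^2] = 1/2;  [s^3] = 0;  [s^4] = 7/48;  [s^5] = 0.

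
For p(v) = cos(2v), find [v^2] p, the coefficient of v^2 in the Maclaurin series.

c_2 = p′′(0)/2! = -2.

-2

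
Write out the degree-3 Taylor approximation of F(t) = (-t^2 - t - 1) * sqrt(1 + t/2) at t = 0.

-29*t^3/128 - 39*t^2/32 - 5*t/4 - 1

Shift and add copies of the series according to the polynomial's terms.
F(0) = -1
F′(0) = -5/4
F′′(0) = -39/16
F′′′(0) = -87/64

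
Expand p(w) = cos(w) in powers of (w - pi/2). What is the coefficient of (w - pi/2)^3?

1/6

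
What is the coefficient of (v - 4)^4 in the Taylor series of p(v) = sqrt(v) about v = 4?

Differentiate repeatedly and evaluate at the center.
[(v - 4)^0] = 2;  [(v - 4)^1] = 1/4;  [(v - 4)^2] = -1/64;  [(v - 4)^3] = 1/512;  [(v - 4)^4] = -5/16384.

-5/16384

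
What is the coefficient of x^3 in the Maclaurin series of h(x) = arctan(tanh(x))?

Compose series: expand the inner function first, then feed it into the outer expansion.
h(0) = 0
h′(0) = 1
h′′(0) = 0
h′′′(0) = -4

-2/3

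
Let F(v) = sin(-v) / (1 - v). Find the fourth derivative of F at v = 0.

-20

Multiply the numerator's expansion by the denominator's geometric series.
From the series, [v^4] F = -5/6; multiply by 4! = 24 to get -20.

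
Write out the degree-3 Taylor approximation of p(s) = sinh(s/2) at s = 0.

s^3/48 + s/2

[s^0] = 0;  [s^1] = 1/2;  [s^2] = 0;  [s^3] = 1/48.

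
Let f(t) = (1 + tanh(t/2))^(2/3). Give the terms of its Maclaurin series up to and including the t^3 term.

-7*t^3/324 - t^2/36 + t/3 + 1

Compose series: expand the inner function first, then feed it into the outer expansion.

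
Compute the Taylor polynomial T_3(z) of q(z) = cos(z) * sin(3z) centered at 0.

-6*z^3 + 3*z

Multiply the two series term by term and collect like powers.
q(0) = 0
q′(0) = 3
q′′(0) = 0
q′′′(0) = -36
Dividing each by k! gives the coefficients c_0, ..., c_3.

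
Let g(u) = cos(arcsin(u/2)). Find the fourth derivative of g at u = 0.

-3/16

Substitute the inner expansion into the outer series and collect powers.
The coefficient of u^4 in the expansion is -1/128, so g^(4)(0) = 4! * (-1/128) = -3/16.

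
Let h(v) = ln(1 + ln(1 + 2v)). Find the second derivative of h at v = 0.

Compose series: expand the inner function first, then feed it into the outer expansion.
From the series, [v^2] h = -4; multiply by 2! = 2 to get -8.

-8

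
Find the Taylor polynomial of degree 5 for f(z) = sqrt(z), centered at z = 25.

7*(z - 25)^5/500000000 - (z - 25)^4/2000000 + (z - 25)^3/50000 - (z - 25)^2/1000 + (z - 25)/10 + 5

[(z - 25)^0] = 5;  [(z - 25)^1] = 1/10;  [(z - 25)^2] = -1/1000;  [(z - 25)^3] = 1/50000;  [(z - 25)^4] = -1/2000000;  [(z - 25)^5] = 7/500000000.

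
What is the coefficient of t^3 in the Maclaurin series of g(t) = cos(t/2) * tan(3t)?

Multiply the two series term by term and collect like powers.

69/8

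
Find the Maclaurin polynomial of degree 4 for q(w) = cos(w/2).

Compute the successive derivatives at the expansion point and divide by k!.
q(0) = 1
q′(0) = 0
q′′(0) = -1/4
q′′′(0) = 0
q^(4)(0) = 1/16
Then c_k = q^(k)(0)/k! gives each Taylor coefficient.

w^4/384 - w^2/8 + 1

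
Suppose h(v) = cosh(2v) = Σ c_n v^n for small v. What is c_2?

Use the known series and substitute for the argument.
h(0) = 1
h′(0) = 0
h′′(0) = 4
So c_2 = h′′(0)/2! = 2.

2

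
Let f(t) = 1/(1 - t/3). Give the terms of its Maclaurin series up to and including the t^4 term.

t^4/81 + t^3/27 + t^2/9 + t/3 + 1

Compute the successive derivatives at the expansion point and divide by k!.
f(0) = 1
f′(0) = 1/3
f′′(0) = 2/9
f′′′(0) = 2/9
f^(4)(0) = 8/27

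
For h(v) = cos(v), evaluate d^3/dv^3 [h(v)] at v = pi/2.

1

From the series, [(v - pi/2)^3] h = 1/6; multiply by 3! = 6 to get 1.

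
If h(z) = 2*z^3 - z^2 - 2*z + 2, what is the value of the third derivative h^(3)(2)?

12

From the series, [(z - 2)^3] h = 2; multiply by 3! = 6 to get 12.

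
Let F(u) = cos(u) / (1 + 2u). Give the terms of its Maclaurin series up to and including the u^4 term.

337*u^4/24 - 7*u^3 + 7*u^2/2 - 2*u + 1

Take the Cauchy product of the two expansions.
F(0) = 1
F′(0) = -2
F′′(0) = 7
F′′′(0) = -42
F^(4)(0) = 337
Dividing each by k! gives the coefficients c_0, ..., c_4.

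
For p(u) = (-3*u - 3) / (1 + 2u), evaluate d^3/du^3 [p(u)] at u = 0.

72

Distribute the polynomial across the series and collect like powers.
The coefficient of u^3 in the expansion is 12, so p′′′(0) = 3! * (12) = 72.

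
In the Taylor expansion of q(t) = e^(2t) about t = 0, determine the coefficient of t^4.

Apply the Taylor formula c_k = f^(k)(a)/k!.
So c_4 = q^(4)(0)/4! = 2/3.

2/3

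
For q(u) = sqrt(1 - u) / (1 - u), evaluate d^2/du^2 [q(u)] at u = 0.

Take the Cauchy product of the two expansions.
From the series, [u^2] q = 3/8; multiply by 2! = 2 to get 3/4.

3/4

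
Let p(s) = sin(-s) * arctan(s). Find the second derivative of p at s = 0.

Take the Cauchy product of the two expansions.
The coefficient of s^2 in the expansion is -1, so p′′(0) = 2! * (-1) = -2.

-2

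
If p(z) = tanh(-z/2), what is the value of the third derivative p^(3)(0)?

1/4

From the series, [z^3] p = 1/24; multiply by 3! = 6 to get 1/4.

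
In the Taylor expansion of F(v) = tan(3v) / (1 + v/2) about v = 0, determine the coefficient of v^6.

-2787/160

Multiply the two series term by term and collect like powers.
F(0) = 0
F′(0) = 3
F′′(0) = -3
F′′′(0) = 117/2
F^(4)(0) = -117
F^(5)(0) = 8361/2
F^(6)(0) = -25083/2
So c_6 = F^(6)(0)/6! = -2787/160.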